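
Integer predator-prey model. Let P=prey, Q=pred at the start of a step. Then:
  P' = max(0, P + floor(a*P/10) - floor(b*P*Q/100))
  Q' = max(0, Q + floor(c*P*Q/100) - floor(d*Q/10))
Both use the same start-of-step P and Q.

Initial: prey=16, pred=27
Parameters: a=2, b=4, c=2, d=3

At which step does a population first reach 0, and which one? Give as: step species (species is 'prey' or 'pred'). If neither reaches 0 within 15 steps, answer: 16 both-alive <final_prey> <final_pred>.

Answer: 2 prey

Derivation:
Step 1: prey: 16+3-17=2; pred: 27+8-8=27
Step 2: prey: 2+0-2=0; pred: 27+1-8=20
First extinction: prey at step 2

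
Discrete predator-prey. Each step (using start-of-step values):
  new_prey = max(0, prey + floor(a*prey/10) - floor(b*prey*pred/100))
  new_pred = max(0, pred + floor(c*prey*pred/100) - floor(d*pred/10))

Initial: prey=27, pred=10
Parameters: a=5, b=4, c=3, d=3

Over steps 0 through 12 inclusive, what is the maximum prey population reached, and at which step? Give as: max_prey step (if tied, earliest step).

Answer: 30 1

Derivation:
Step 1: prey: 27+13-10=30; pred: 10+8-3=15
Step 2: prey: 30+15-18=27; pred: 15+13-4=24
Step 3: prey: 27+13-25=15; pred: 24+19-7=36
Step 4: prey: 15+7-21=1; pred: 36+16-10=42
Step 5: prey: 1+0-1=0; pred: 42+1-12=31
Step 6: prey: 0+0-0=0; pred: 31+0-9=22
Step 7: prey: 0+0-0=0; pred: 22+0-6=16
Step 8: prey: 0+0-0=0; pred: 16+0-4=12
Step 9: prey: 0+0-0=0; pred: 12+0-3=9
Step 10: prey: 0+0-0=0; pred: 9+0-2=7
Step 11: prey: 0+0-0=0; pred: 7+0-2=5
Step 12: prey: 0+0-0=0; pred: 5+0-1=4
Max prey = 30 at step 1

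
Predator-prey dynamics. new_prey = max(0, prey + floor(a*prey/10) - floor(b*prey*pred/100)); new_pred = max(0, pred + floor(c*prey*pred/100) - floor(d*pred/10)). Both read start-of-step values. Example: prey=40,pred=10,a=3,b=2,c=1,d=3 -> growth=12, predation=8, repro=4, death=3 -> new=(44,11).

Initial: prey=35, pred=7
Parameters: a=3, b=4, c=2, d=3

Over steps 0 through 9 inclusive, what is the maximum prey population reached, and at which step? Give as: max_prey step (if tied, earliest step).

Answer: 36 1

Derivation:
Step 1: prey: 35+10-9=36; pred: 7+4-2=9
Step 2: prey: 36+10-12=34; pred: 9+6-2=13
Step 3: prey: 34+10-17=27; pred: 13+8-3=18
Step 4: prey: 27+8-19=16; pred: 18+9-5=22
Step 5: prey: 16+4-14=6; pred: 22+7-6=23
Step 6: prey: 6+1-5=2; pred: 23+2-6=19
Step 7: prey: 2+0-1=1; pred: 19+0-5=14
Step 8: prey: 1+0-0=1; pred: 14+0-4=10
Step 9: prey: 1+0-0=1; pred: 10+0-3=7
Max prey = 36 at step 1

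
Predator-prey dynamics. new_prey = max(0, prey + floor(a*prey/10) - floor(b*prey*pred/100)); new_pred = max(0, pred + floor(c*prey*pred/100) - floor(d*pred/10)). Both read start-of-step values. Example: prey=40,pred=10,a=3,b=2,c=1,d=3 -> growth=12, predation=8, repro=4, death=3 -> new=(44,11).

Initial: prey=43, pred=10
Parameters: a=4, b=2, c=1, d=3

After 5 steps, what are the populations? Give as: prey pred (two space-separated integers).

Step 1: prey: 43+17-8=52; pred: 10+4-3=11
Step 2: prey: 52+20-11=61; pred: 11+5-3=13
Step 3: prey: 61+24-15=70; pred: 13+7-3=17
Step 4: prey: 70+28-23=75; pred: 17+11-5=23
Step 5: prey: 75+30-34=71; pred: 23+17-6=34

Answer: 71 34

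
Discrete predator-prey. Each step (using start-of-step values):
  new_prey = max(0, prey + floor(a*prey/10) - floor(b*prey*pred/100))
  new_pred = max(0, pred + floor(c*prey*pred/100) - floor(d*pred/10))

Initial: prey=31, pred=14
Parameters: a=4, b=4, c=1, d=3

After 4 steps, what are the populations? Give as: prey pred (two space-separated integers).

Step 1: prey: 31+12-17=26; pred: 14+4-4=14
Step 2: prey: 26+10-14=22; pred: 14+3-4=13
Step 3: prey: 22+8-11=19; pred: 13+2-3=12
Step 4: prey: 19+7-9=17; pred: 12+2-3=11

Answer: 17 11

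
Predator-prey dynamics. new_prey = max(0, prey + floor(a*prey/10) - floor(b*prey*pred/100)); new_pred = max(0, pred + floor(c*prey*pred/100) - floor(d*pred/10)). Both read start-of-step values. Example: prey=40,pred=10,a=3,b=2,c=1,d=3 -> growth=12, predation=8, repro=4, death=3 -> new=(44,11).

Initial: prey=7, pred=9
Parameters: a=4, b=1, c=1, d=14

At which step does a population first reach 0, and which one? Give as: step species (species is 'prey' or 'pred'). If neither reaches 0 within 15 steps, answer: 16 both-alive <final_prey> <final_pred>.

Step 1: prey: 7+2-0=9; pred: 9+0-12=0
First extinction: pred at step 1

Answer: 1 pred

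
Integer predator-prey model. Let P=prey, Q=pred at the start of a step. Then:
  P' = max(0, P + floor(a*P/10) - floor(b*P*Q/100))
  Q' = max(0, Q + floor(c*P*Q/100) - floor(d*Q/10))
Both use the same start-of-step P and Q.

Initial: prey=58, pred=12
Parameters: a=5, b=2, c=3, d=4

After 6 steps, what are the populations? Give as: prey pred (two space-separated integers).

Answer: 0 47

Derivation:
Step 1: prey: 58+29-13=74; pred: 12+20-4=28
Step 2: prey: 74+37-41=70; pred: 28+62-11=79
Step 3: prey: 70+35-110=0; pred: 79+165-31=213
Step 4: prey: 0+0-0=0; pred: 213+0-85=128
Step 5: prey: 0+0-0=0; pred: 128+0-51=77
Step 6: prey: 0+0-0=0; pred: 77+0-30=47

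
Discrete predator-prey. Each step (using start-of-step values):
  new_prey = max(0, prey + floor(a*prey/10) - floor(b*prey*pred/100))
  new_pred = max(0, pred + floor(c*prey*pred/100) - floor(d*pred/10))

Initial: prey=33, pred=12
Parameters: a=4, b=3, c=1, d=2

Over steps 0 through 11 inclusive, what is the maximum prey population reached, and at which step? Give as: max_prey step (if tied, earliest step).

Step 1: prey: 33+13-11=35; pred: 12+3-2=13
Step 2: prey: 35+14-13=36; pred: 13+4-2=15
Step 3: prey: 36+14-16=34; pred: 15+5-3=17
Step 4: prey: 34+13-17=30; pred: 17+5-3=19
Step 5: prey: 30+12-17=25; pred: 19+5-3=21
Step 6: prey: 25+10-15=20; pred: 21+5-4=22
Step 7: prey: 20+8-13=15; pred: 22+4-4=22
Step 8: prey: 15+6-9=12; pred: 22+3-4=21
Step 9: prey: 12+4-7=9; pred: 21+2-4=19
Step 10: prey: 9+3-5=7; pred: 19+1-3=17
Step 11: prey: 7+2-3=6; pred: 17+1-3=15
Max prey = 36 at step 2

Answer: 36 2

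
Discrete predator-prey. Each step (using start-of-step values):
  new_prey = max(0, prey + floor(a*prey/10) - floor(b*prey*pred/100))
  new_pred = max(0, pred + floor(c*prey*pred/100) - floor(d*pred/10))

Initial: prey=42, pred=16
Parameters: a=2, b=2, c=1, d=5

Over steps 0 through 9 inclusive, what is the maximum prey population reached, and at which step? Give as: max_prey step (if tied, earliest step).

Step 1: prey: 42+8-13=37; pred: 16+6-8=14
Step 2: prey: 37+7-10=34; pred: 14+5-7=12
Step 3: prey: 34+6-8=32; pred: 12+4-6=10
Step 4: prey: 32+6-6=32; pred: 10+3-5=8
Step 5: prey: 32+6-5=33; pred: 8+2-4=6
Step 6: prey: 33+6-3=36; pred: 6+1-3=4
Step 7: prey: 36+7-2=41; pred: 4+1-2=3
Step 8: prey: 41+8-2=47; pred: 3+1-1=3
Step 9: prey: 47+9-2=54; pred: 3+1-1=3
Max prey = 54 at step 9

Answer: 54 9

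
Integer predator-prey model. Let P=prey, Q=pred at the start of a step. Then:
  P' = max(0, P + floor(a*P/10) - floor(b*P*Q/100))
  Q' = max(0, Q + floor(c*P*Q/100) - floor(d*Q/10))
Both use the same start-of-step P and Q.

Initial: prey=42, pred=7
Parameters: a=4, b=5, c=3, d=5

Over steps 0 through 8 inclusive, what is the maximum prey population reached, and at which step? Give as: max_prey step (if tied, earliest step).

Answer: 44 1

Derivation:
Step 1: prey: 42+16-14=44; pred: 7+8-3=12
Step 2: prey: 44+17-26=35; pred: 12+15-6=21
Step 3: prey: 35+14-36=13; pred: 21+22-10=33
Step 4: prey: 13+5-21=0; pred: 33+12-16=29
Step 5: prey: 0+0-0=0; pred: 29+0-14=15
Step 6: prey: 0+0-0=0; pred: 15+0-7=8
Step 7: prey: 0+0-0=0; pred: 8+0-4=4
Step 8: prey: 0+0-0=0; pred: 4+0-2=2
Max prey = 44 at step 1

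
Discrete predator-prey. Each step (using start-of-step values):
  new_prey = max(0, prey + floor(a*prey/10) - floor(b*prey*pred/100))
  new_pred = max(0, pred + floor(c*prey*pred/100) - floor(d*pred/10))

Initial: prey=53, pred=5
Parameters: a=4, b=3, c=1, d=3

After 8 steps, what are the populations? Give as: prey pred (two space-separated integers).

Step 1: prey: 53+21-7=67; pred: 5+2-1=6
Step 2: prey: 67+26-12=81; pred: 6+4-1=9
Step 3: prey: 81+32-21=92; pred: 9+7-2=14
Step 4: prey: 92+36-38=90; pred: 14+12-4=22
Step 5: prey: 90+36-59=67; pred: 22+19-6=35
Step 6: prey: 67+26-70=23; pred: 35+23-10=48
Step 7: prey: 23+9-33=0; pred: 48+11-14=45
Step 8: prey: 0+0-0=0; pred: 45+0-13=32

Answer: 0 32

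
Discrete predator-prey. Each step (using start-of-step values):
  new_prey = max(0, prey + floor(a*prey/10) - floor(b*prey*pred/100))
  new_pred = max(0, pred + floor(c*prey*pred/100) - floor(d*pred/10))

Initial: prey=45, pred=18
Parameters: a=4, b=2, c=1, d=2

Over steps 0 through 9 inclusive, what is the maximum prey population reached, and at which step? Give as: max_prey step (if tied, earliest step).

Step 1: prey: 45+18-16=47; pred: 18+8-3=23
Step 2: prey: 47+18-21=44; pred: 23+10-4=29
Step 3: prey: 44+17-25=36; pred: 29+12-5=36
Step 4: prey: 36+14-25=25; pred: 36+12-7=41
Step 5: prey: 25+10-20=15; pred: 41+10-8=43
Step 6: prey: 15+6-12=9; pred: 43+6-8=41
Step 7: prey: 9+3-7=5; pred: 41+3-8=36
Step 8: prey: 5+2-3=4; pred: 36+1-7=30
Step 9: prey: 4+1-2=3; pred: 30+1-6=25
Max prey = 47 at step 1

Answer: 47 1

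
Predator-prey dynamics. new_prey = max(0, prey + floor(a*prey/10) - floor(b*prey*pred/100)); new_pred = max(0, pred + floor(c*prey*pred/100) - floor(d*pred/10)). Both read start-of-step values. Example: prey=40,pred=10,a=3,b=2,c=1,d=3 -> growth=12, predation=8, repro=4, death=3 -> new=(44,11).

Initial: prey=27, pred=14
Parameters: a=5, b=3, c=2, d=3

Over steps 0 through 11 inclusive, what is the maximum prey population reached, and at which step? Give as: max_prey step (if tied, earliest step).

Step 1: prey: 27+13-11=29; pred: 14+7-4=17
Step 2: prey: 29+14-14=29; pred: 17+9-5=21
Step 3: prey: 29+14-18=25; pred: 21+12-6=27
Step 4: prey: 25+12-20=17; pred: 27+13-8=32
Step 5: prey: 17+8-16=9; pred: 32+10-9=33
Step 6: prey: 9+4-8=5; pred: 33+5-9=29
Step 7: prey: 5+2-4=3; pred: 29+2-8=23
Step 8: prey: 3+1-2=2; pred: 23+1-6=18
Step 9: prey: 2+1-1=2; pred: 18+0-5=13
Step 10: prey: 2+1-0=3; pred: 13+0-3=10
Step 11: prey: 3+1-0=4; pred: 10+0-3=7
Max prey = 29 at step 1

Answer: 29 1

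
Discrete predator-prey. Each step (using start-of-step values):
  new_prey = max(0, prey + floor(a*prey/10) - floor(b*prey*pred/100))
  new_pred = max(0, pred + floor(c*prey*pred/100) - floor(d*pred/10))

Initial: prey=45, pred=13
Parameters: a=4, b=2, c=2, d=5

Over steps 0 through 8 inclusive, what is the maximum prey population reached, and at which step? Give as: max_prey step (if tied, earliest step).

Answer: 54 2

Derivation:
Step 1: prey: 45+18-11=52; pred: 13+11-6=18
Step 2: prey: 52+20-18=54; pred: 18+18-9=27
Step 3: prey: 54+21-29=46; pred: 27+29-13=43
Step 4: prey: 46+18-39=25; pred: 43+39-21=61
Step 5: prey: 25+10-30=5; pred: 61+30-30=61
Step 6: prey: 5+2-6=1; pred: 61+6-30=37
Step 7: prey: 1+0-0=1; pred: 37+0-18=19
Step 8: prey: 1+0-0=1; pred: 19+0-9=10
Max prey = 54 at step 2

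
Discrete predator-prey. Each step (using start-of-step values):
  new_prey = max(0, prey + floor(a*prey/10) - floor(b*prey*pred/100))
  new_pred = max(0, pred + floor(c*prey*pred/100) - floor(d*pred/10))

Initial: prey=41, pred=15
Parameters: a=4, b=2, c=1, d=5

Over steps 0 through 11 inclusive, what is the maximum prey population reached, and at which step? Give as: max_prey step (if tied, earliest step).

Step 1: prey: 41+16-12=45; pred: 15+6-7=14
Step 2: prey: 45+18-12=51; pred: 14+6-7=13
Step 3: prey: 51+20-13=58; pred: 13+6-6=13
Step 4: prey: 58+23-15=66; pred: 13+7-6=14
Step 5: prey: 66+26-18=74; pred: 14+9-7=16
Step 6: prey: 74+29-23=80; pred: 16+11-8=19
Step 7: prey: 80+32-30=82; pred: 19+15-9=25
Step 8: prey: 82+32-41=73; pred: 25+20-12=33
Step 9: prey: 73+29-48=54; pred: 33+24-16=41
Step 10: prey: 54+21-44=31; pred: 41+22-20=43
Step 11: prey: 31+12-26=17; pred: 43+13-21=35
Max prey = 82 at step 7

Answer: 82 7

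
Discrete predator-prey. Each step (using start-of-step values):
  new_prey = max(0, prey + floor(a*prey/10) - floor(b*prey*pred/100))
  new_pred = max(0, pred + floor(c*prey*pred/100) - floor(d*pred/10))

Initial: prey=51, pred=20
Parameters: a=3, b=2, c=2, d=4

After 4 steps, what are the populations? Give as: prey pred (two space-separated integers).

Step 1: prey: 51+15-20=46; pred: 20+20-8=32
Step 2: prey: 46+13-29=30; pred: 32+29-12=49
Step 3: prey: 30+9-29=10; pred: 49+29-19=59
Step 4: prey: 10+3-11=2; pred: 59+11-23=47

Answer: 2 47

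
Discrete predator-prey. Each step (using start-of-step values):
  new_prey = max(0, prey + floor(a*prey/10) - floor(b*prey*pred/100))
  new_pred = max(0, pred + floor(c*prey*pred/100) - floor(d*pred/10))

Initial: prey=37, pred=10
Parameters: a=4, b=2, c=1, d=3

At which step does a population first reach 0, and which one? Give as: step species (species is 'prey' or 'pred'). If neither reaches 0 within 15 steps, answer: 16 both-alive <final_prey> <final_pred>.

Answer: 16 both-alive 1 7

Derivation:
Step 1: prey: 37+14-7=44; pred: 10+3-3=10
Step 2: prey: 44+17-8=53; pred: 10+4-3=11
Step 3: prey: 53+21-11=63; pred: 11+5-3=13
Step 4: prey: 63+25-16=72; pred: 13+8-3=18
Step 5: prey: 72+28-25=75; pred: 18+12-5=25
Step 6: prey: 75+30-37=68; pred: 25+18-7=36
Step 7: prey: 68+27-48=47; pred: 36+24-10=50
Step 8: prey: 47+18-47=18; pred: 50+23-15=58
Step 9: prey: 18+7-20=5; pred: 58+10-17=51
Step 10: prey: 5+2-5=2; pred: 51+2-15=38
Step 11: prey: 2+0-1=1; pred: 38+0-11=27
Step 12: prey: 1+0-0=1; pred: 27+0-8=19
Step 13: prey: 1+0-0=1; pred: 19+0-5=14
Step 14: prey: 1+0-0=1; pred: 14+0-4=10
Step 15: prey: 1+0-0=1; pred: 10+0-3=7
No extinction within 15 steps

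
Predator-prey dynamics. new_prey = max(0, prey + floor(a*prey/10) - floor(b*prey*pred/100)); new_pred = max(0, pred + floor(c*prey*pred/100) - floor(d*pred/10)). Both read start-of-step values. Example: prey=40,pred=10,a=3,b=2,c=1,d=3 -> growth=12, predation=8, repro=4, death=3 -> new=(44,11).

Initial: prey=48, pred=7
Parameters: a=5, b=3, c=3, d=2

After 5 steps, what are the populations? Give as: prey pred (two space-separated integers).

Step 1: prey: 48+24-10=62; pred: 7+10-1=16
Step 2: prey: 62+31-29=64; pred: 16+29-3=42
Step 3: prey: 64+32-80=16; pred: 42+80-8=114
Step 4: prey: 16+8-54=0; pred: 114+54-22=146
Step 5: prey: 0+0-0=0; pred: 146+0-29=117

Answer: 0 117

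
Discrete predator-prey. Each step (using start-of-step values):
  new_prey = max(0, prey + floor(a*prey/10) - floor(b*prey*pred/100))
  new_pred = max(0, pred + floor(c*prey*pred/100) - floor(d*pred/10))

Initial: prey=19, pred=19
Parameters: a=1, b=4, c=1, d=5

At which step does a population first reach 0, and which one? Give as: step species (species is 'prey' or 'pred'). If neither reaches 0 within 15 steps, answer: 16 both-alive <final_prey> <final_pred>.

Answer: 16 both-alive 3 1

Derivation:
Step 1: prey: 19+1-14=6; pred: 19+3-9=13
Step 2: prey: 6+0-3=3; pred: 13+0-6=7
Step 3: prey: 3+0-0=3; pred: 7+0-3=4
Step 4: prey: 3+0-0=3; pred: 4+0-2=2
Step 5: prey: 3+0-0=3; pred: 2+0-1=1
Step 6: prey: 3+0-0=3; pred: 1+0-0=1
Steps 7-15: state stable at prey=3, pred=1 (no change)
No extinction within 15 steps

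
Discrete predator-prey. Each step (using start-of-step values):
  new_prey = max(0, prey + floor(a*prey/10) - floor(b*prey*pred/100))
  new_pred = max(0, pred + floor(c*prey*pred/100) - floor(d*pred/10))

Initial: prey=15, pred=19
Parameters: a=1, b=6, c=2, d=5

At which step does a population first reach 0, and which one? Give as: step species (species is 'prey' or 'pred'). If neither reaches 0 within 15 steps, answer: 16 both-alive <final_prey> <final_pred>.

Answer: 1 prey

Derivation:
Step 1: prey: 15+1-17=0; pred: 19+5-9=15
First extinction: prey at step 1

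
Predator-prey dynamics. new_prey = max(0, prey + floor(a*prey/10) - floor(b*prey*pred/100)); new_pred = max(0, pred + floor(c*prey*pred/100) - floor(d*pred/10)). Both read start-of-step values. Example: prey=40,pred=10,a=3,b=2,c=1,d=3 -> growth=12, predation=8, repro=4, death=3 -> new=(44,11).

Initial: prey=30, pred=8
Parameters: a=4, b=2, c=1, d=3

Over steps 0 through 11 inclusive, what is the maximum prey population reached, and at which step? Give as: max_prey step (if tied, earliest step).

Answer: 77 6

Derivation:
Step 1: prey: 30+12-4=38; pred: 8+2-2=8
Step 2: prey: 38+15-6=47; pred: 8+3-2=9
Step 3: prey: 47+18-8=57; pred: 9+4-2=11
Step 4: prey: 57+22-12=67; pred: 11+6-3=14
Step 5: prey: 67+26-18=75; pred: 14+9-4=19
Step 6: prey: 75+30-28=77; pred: 19+14-5=28
Step 7: prey: 77+30-43=64; pred: 28+21-8=41
Step 8: prey: 64+25-52=37; pred: 41+26-12=55
Step 9: prey: 37+14-40=11; pred: 55+20-16=59
Step 10: prey: 11+4-12=3; pred: 59+6-17=48
Step 11: prey: 3+1-2=2; pred: 48+1-14=35
Max prey = 77 at step 6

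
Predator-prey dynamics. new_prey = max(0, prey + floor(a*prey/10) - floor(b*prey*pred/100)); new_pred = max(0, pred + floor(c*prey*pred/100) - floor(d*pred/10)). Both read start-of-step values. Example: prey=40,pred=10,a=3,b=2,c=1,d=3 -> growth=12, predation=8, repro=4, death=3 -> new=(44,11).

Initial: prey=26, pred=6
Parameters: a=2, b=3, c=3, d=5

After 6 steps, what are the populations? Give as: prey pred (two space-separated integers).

Step 1: prey: 26+5-4=27; pred: 6+4-3=7
Step 2: prey: 27+5-5=27; pred: 7+5-3=9
Step 3: prey: 27+5-7=25; pred: 9+7-4=12
Step 4: prey: 25+5-9=21; pred: 12+9-6=15
Step 5: prey: 21+4-9=16; pred: 15+9-7=17
Step 6: prey: 16+3-8=11; pred: 17+8-8=17

Answer: 11 17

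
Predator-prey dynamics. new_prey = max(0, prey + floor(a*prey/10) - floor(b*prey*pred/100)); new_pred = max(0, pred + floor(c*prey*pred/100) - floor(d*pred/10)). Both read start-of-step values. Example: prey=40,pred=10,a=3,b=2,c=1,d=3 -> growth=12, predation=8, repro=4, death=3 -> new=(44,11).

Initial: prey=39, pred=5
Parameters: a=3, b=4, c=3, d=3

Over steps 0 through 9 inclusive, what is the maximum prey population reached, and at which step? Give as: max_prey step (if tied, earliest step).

Answer: 43 1

Derivation:
Step 1: prey: 39+11-7=43; pred: 5+5-1=9
Step 2: prey: 43+12-15=40; pred: 9+11-2=18
Step 3: prey: 40+12-28=24; pred: 18+21-5=34
Step 4: prey: 24+7-32=0; pred: 34+24-10=48
Step 5: prey: 0+0-0=0; pred: 48+0-14=34
Step 6: prey: 0+0-0=0; pred: 34+0-10=24
Step 7: prey: 0+0-0=0; pred: 24+0-7=17
Step 8: prey: 0+0-0=0; pred: 17+0-5=12
Step 9: prey: 0+0-0=0; pred: 12+0-3=9
Max prey = 43 at step 1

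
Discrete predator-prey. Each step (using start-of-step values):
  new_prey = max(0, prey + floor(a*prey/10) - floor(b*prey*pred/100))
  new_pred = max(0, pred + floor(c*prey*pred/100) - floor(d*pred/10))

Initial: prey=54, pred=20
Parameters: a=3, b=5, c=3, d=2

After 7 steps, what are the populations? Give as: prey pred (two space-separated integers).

Step 1: prey: 54+16-54=16; pred: 20+32-4=48
Step 2: prey: 16+4-38=0; pred: 48+23-9=62
Step 3: prey: 0+0-0=0; pred: 62+0-12=50
Step 4: prey: 0+0-0=0; pred: 50+0-10=40
Step 5: prey: 0+0-0=0; pred: 40+0-8=32
Step 6: prey: 0+0-0=0; pred: 32+0-6=26
Step 7: prey: 0+0-0=0; pred: 26+0-5=21

Answer: 0 21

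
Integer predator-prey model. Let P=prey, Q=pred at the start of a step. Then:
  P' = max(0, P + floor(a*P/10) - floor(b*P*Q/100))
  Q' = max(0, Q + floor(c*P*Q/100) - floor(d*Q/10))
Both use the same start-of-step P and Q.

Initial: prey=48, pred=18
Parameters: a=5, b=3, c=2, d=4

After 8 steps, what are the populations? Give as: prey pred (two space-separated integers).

Step 1: prey: 48+24-25=47; pred: 18+17-7=28
Step 2: prey: 47+23-39=31; pred: 28+26-11=43
Step 3: prey: 31+15-39=7; pred: 43+26-17=52
Step 4: prey: 7+3-10=0; pred: 52+7-20=39
Step 5: prey: 0+0-0=0; pred: 39+0-15=24
Step 6: prey: 0+0-0=0; pred: 24+0-9=15
Step 7: prey: 0+0-0=0; pred: 15+0-6=9
Step 8: prey: 0+0-0=0; pred: 9+0-3=6

Answer: 0 6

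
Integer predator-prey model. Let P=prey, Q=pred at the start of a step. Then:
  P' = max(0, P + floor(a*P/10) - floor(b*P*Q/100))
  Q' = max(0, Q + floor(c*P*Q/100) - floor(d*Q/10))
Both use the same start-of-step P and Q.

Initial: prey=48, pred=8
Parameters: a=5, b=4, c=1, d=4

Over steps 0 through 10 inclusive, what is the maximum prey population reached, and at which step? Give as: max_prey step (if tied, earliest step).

Step 1: prey: 48+24-15=57; pred: 8+3-3=8
Step 2: prey: 57+28-18=67; pred: 8+4-3=9
Step 3: prey: 67+33-24=76; pred: 9+6-3=12
Step 4: prey: 76+38-36=78; pred: 12+9-4=17
Step 5: prey: 78+39-53=64; pred: 17+13-6=24
Step 6: prey: 64+32-61=35; pred: 24+15-9=30
Step 7: prey: 35+17-42=10; pred: 30+10-12=28
Step 8: prey: 10+5-11=4; pred: 28+2-11=19
Step 9: prey: 4+2-3=3; pred: 19+0-7=12
Step 10: prey: 3+1-1=3; pred: 12+0-4=8
Max prey = 78 at step 4

Answer: 78 4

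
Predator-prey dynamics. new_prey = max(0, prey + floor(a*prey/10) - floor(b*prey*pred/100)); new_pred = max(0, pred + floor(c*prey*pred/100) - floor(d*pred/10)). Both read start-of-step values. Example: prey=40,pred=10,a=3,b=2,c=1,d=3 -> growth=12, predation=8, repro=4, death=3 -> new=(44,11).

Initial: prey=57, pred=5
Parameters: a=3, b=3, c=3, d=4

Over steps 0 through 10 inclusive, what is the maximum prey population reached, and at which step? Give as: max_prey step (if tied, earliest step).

Step 1: prey: 57+17-8=66; pred: 5+8-2=11
Step 2: prey: 66+19-21=64; pred: 11+21-4=28
Step 3: prey: 64+19-53=30; pred: 28+53-11=70
Step 4: prey: 30+9-63=0; pred: 70+63-28=105
Step 5: prey: 0+0-0=0; pred: 105+0-42=63
Step 6: prey: 0+0-0=0; pred: 63+0-25=38
Step 7: prey: 0+0-0=0; pred: 38+0-15=23
Step 8: prey: 0+0-0=0; pred: 23+0-9=14
Step 9: prey: 0+0-0=0; pred: 14+0-5=9
Step 10: prey: 0+0-0=0; pred: 9+0-3=6
Max prey = 66 at step 1

Answer: 66 1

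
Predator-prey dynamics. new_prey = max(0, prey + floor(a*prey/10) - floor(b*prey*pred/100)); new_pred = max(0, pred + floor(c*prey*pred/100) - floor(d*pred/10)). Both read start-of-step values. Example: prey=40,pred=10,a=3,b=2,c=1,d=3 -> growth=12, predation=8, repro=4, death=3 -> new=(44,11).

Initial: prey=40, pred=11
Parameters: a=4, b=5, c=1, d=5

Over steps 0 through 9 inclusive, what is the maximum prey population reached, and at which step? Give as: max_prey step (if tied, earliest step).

Step 1: prey: 40+16-22=34; pred: 11+4-5=10
Step 2: prey: 34+13-17=30; pred: 10+3-5=8
Step 3: prey: 30+12-12=30; pred: 8+2-4=6
Step 4: prey: 30+12-9=33; pred: 6+1-3=4
Step 5: prey: 33+13-6=40; pred: 4+1-2=3
Step 6: prey: 40+16-6=50; pred: 3+1-1=3
Step 7: prey: 50+20-7=63; pred: 3+1-1=3
Step 8: prey: 63+25-9=79; pred: 3+1-1=3
Step 9: prey: 79+31-11=99; pred: 3+2-1=4
Max prey = 99 at step 9

Answer: 99 9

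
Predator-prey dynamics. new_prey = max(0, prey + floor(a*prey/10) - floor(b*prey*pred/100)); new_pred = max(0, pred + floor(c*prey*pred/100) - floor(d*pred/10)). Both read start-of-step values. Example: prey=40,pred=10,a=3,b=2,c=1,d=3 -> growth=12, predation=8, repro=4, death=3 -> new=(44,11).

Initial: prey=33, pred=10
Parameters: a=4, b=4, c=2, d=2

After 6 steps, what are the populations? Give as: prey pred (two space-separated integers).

Answer: 0 23

Derivation:
Step 1: prey: 33+13-13=33; pred: 10+6-2=14
Step 2: prey: 33+13-18=28; pred: 14+9-2=21
Step 3: prey: 28+11-23=16; pred: 21+11-4=28
Step 4: prey: 16+6-17=5; pred: 28+8-5=31
Step 5: prey: 5+2-6=1; pred: 31+3-6=28
Step 6: prey: 1+0-1=0; pred: 28+0-5=23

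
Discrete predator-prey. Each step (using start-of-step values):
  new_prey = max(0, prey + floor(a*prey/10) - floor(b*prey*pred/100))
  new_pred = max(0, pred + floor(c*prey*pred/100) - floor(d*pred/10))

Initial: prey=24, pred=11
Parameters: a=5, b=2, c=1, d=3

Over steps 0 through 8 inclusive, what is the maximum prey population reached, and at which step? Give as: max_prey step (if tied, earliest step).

Step 1: prey: 24+12-5=31; pred: 11+2-3=10
Step 2: prey: 31+15-6=40; pred: 10+3-3=10
Step 3: prey: 40+20-8=52; pred: 10+4-3=11
Step 4: prey: 52+26-11=67; pred: 11+5-3=13
Step 5: prey: 67+33-17=83; pred: 13+8-3=18
Step 6: prey: 83+41-29=95; pred: 18+14-5=27
Step 7: prey: 95+47-51=91; pred: 27+25-8=44
Step 8: prey: 91+45-80=56; pred: 44+40-13=71
Max prey = 95 at step 6

Answer: 95 6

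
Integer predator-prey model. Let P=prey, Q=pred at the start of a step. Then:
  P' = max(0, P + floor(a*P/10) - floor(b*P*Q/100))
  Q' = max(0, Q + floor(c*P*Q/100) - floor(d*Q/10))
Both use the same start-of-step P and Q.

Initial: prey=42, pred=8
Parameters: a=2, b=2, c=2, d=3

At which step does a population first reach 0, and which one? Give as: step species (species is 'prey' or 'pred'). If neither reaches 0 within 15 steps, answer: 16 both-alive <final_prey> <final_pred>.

Step 1: prey: 42+8-6=44; pred: 8+6-2=12
Step 2: prey: 44+8-10=42; pred: 12+10-3=19
Step 3: prey: 42+8-15=35; pred: 19+15-5=29
Step 4: prey: 35+7-20=22; pred: 29+20-8=41
Step 5: prey: 22+4-18=8; pred: 41+18-12=47
Step 6: prey: 8+1-7=2; pred: 47+7-14=40
Step 7: prey: 2+0-1=1; pred: 40+1-12=29
Step 8: prey: 1+0-0=1; pred: 29+0-8=21
Step 9: prey: 1+0-0=1; pred: 21+0-6=15
Step 10: prey: 1+0-0=1; pred: 15+0-4=11
Step 11: prey: 1+0-0=1; pred: 11+0-3=8
Step 12: prey: 1+0-0=1; pred: 8+0-2=6
Step 13: prey: 1+0-0=1; pred: 6+0-1=5
Step 14: prey: 1+0-0=1; pred: 5+0-1=4
Step 15: prey: 1+0-0=1; pred: 4+0-1=3
No extinction within 15 steps

Answer: 16 both-alive 1 3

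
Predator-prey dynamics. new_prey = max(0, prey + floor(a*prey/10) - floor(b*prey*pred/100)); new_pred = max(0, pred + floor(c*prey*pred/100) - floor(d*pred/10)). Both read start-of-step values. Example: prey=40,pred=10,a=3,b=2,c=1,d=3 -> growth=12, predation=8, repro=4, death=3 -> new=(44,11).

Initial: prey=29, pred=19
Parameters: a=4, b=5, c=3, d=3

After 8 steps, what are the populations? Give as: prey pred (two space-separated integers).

Step 1: prey: 29+11-27=13; pred: 19+16-5=30
Step 2: prey: 13+5-19=0; pred: 30+11-9=32
Step 3: prey: 0+0-0=0; pred: 32+0-9=23
Step 4: prey: 0+0-0=0; pred: 23+0-6=17
Step 5: prey: 0+0-0=0; pred: 17+0-5=12
Step 6: prey: 0+0-0=0; pred: 12+0-3=9
Step 7: prey: 0+0-0=0; pred: 9+0-2=7
Step 8: prey: 0+0-0=0; pred: 7+0-2=5

Answer: 0 5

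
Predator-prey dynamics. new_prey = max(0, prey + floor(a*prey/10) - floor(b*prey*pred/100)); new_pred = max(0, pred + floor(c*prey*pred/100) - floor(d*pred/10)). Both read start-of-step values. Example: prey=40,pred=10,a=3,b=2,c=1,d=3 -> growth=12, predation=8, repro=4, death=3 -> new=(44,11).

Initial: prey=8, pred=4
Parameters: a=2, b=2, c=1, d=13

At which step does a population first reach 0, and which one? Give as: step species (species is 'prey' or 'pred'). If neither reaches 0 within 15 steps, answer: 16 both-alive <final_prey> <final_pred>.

Step 1: prey: 8+1-0=9; pred: 4+0-5=0
First extinction: pred at step 1

Answer: 1 pred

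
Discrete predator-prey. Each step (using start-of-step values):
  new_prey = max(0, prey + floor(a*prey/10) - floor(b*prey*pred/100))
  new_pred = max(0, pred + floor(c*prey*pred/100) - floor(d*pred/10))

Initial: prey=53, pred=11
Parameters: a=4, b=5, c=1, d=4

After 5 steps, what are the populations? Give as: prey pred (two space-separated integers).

Answer: 18 9

Derivation:
Step 1: prey: 53+21-29=45; pred: 11+5-4=12
Step 2: prey: 45+18-27=36; pred: 12+5-4=13
Step 3: prey: 36+14-23=27; pred: 13+4-5=12
Step 4: prey: 27+10-16=21; pred: 12+3-4=11
Step 5: prey: 21+8-11=18; pred: 11+2-4=9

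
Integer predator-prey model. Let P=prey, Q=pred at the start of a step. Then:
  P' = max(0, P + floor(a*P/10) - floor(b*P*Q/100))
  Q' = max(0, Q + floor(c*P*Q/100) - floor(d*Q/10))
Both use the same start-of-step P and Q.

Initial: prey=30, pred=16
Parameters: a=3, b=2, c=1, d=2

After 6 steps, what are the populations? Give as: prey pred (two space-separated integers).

Answer: 16 23

Derivation:
Step 1: prey: 30+9-9=30; pred: 16+4-3=17
Step 2: prey: 30+9-10=29; pred: 17+5-3=19
Step 3: prey: 29+8-11=26; pred: 19+5-3=21
Step 4: prey: 26+7-10=23; pred: 21+5-4=22
Step 5: prey: 23+6-10=19; pred: 22+5-4=23
Step 6: prey: 19+5-8=16; pred: 23+4-4=23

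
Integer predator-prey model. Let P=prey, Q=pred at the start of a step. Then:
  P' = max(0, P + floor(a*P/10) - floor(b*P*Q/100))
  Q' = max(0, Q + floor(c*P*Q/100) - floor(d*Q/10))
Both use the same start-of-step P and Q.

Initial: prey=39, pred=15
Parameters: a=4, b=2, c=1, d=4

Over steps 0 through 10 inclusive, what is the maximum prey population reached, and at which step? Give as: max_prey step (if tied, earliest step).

Step 1: prey: 39+15-11=43; pred: 15+5-6=14
Step 2: prey: 43+17-12=48; pred: 14+6-5=15
Step 3: prey: 48+19-14=53; pred: 15+7-6=16
Step 4: prey: 53+21-16=58; pred: 16+8-6=18
Step 5: prey: 58+23-20=61; pred: 18+10-7=21
Step 6: prey: 61+24-25=60; pred: 21+12-8=25
Step 7: prey: 60+24-30=54; pred: 25+15-10=30
Step 8: prey: 54+21-32=43; pred: 30+16-12=34
Step 9: prey: 43+17-29=31; pred: 34+14-13=35
Step 10: prey: 31+12-21=22; pred: 35+10-14=31
Max prey = 61 at step 5

Answer: 61 5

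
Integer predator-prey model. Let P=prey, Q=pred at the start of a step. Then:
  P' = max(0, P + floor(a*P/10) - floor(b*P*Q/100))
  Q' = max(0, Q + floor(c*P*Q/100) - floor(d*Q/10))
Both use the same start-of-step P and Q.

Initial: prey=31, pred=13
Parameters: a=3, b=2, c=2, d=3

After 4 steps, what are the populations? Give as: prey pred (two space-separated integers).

Step 1: prey: 31+9-8=32; pred: 13+8-3=18
Step 2: prey: 32+9-11=30; pred: 18+11-5=24
Step 3: prey: 30+9-14=25; pred: 24+14-7=31
Step 4: prey: 25+7-15=17; pred: 31+15-9=37

Answer: 17 37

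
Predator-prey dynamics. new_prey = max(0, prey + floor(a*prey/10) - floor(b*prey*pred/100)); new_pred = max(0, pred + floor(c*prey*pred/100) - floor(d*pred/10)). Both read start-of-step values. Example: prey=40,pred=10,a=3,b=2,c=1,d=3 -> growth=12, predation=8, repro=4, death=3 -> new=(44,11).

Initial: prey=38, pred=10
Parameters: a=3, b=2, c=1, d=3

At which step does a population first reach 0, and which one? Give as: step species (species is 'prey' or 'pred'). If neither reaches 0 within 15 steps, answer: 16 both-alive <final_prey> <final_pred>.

Answer: 16 both-alive 12 9

Derivation:
Step 1: prey: 38+11-7=42; pred: 10+3-3=10
Step 2: prey: 42+12-8=46; pred: 10+4-3=11
Step 3: prey: 46+13-10=49; pred: 11+5-3=13
Step 4: prey: 49+14-12=51; pred: 13+6-3=16
Step 5: prey: 51+15-16=50; pred: 16+8-4=20
Step 6: prey: 50+15-20=45; pred: 20+10-6=24
Step 7: prey: 45+13-21=37; pred: 24+10-7=27
Step 8: prey: 37+11-19=29; pred: 27+9-8=28
Step 9: prey: 29+8-16=21; pred: 28+8-8=28
Step 10: prey: 21+6-11=16; pred: 28+5-8=25
Step 11: prey: 16+4-8=12; pred: 25+4-7=22
Step 12: prey: 12+3-5=10; pred: 22+2-6=18
Step 13: prey: 10+3-3=10; pred: 18+1-5=14
Step 14: prey: 10+3-2=11; pred: 14+1-4=11
Step 15: prey: 11+3-2=12; pred: 11+1-3=9
No extinction within 15 steps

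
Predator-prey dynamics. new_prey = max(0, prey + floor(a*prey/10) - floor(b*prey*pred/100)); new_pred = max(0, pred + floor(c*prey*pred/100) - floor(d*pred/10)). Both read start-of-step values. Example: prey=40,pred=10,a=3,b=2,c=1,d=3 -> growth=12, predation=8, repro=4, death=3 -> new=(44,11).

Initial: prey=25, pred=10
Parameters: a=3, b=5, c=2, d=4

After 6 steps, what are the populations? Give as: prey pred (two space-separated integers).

Step 1: prey: 25+7-12=20; pred: 10+5-4=11
Step 2: prey: 20+6-11=15; pred: 11+4-4=11
Step 3: prey: 15+4-8=11; pred: 11+3-4=10
Step 4: prey: 11+3-5=9; pred: 10+2-4=8
Step 5: prey: 9+2-3=8; pred: 8+1-3=6
Step 6: prey: 8+2-2=8; pred: 6+0-2=4

Answer: 8 4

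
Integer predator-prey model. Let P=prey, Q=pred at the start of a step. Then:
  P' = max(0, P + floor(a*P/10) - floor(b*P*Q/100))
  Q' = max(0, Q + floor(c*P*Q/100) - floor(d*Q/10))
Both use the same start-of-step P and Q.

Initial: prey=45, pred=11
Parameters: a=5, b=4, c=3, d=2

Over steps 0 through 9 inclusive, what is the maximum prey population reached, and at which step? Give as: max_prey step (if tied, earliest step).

Step 1: prey: 45+22-19=48; pred: 11+14-2=23
Step 2: prey: 48+24-44=28; pred: 23+33-4=52
Step 3: prey: 28+14-58=0; pred: 52+43-10=85
Step 4: prey: 0+0-0=0; pred: 85+0-17=68
Step 5: prey: 0+0-0=0; pred: 68+0-13=55
Step 6: prey: 0+0-0=0; pred: 55+0-11=44
Step 7: prey: 0+0-0=0; pred: 44+0-8=36
Step 8: prey: 0+0-0=0; pred: 36+0-7=29
Step 9: prey: 0+0-0=0; pred: 29+0-5=24
Max prey = 48 at step 1

Answer: 48 1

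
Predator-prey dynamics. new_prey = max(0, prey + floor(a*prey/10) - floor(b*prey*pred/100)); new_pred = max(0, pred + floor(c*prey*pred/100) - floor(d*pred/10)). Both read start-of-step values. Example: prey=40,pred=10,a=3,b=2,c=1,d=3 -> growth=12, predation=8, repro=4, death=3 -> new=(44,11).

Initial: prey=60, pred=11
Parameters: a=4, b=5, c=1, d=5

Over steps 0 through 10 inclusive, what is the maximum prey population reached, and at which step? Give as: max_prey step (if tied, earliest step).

Answer: 79 10

Derivation:
Step 1: prey: 60+24-33=51; pred: 11+6-5=12
Step 2: prey: 51+20-30=41; pred: 12+6-6=12
Step 3: prey: 41+16-24=33; pred: 12+4-6=10
Step 4: prey: 33+13-16=30; pred: 10+3-5=8
Step 5: prey: 30+12-12=30; pred: 8+2-4=6
Step 6: prey: 30+12-9=33; pred: 6+1-3=4
Step 7: prey: 33+13-6=40; pred: 4+1-2=3
Step 8: prey: 40+16-6=50; pred: 3+1-1=3
Step 9: prey: 50+20-7=63; pred: 3+1-1=3
Step 10: prey: 63+25-9=79; pred: 3+1-1=3
Max prey = 79 at step 10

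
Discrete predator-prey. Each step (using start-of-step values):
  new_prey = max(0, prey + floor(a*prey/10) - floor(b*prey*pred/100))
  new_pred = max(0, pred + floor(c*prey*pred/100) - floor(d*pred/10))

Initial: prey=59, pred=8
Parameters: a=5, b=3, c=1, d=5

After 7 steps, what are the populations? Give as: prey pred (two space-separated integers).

Answer: 0 53

Derivation:
Step 1: prey: 59+29-14=74; pred: 8+4-4=8
Step 2: prey: 74+37-17=94; pred: 8+5-4=9
Step 3: prey: 94+47-25=116; pred: 9+8-4=13
Step 4: prey: 116+58-45=129; pred: 13+15-6=22
Step 5: prey: 129+64-85=108; pred: 22+28-11=39
Step 6: prey: 108+54-126=36; pred: 39+42-19=62
Step 7: prey: 36+18-66=0; pred: 62+22-31=53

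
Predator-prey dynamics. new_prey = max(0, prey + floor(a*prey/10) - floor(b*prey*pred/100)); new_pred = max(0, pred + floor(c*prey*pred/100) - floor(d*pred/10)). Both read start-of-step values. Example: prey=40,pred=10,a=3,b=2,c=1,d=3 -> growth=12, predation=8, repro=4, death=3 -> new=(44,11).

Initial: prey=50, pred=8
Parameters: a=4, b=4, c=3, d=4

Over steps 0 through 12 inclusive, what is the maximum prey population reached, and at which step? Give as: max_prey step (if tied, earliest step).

Answer: 54 1

Derivation:
Step 1: prey: 50+20-16=54; pred: 8+12-3=17
Step 2: prey: 54+21-36=39; pred: 17+27-6=38
Step 3: prey: 39+15-59=0; pred: 38+44-15=67
Step 4: prey: 0+0-0=0; pred: 67+0-26=41
Step 5: prey: 0+0-0=0; pred: 41+0-16=25
Step 6: prey: 0+0-0=0; pred: 25+0-10=15
Step 7: prey: 0+0-0=0; pred: 15+0-6=9
Step 8: prey: 0+0-0=0; pred: 9+0-3=6
Step 9: prey: 0+0-0=0; pred: 6+0-2=4
Step 10: prey: 0+0-0=0; pred: 4+0-1=3
Step 11: prey: 0+0-0=0; pred: 3+0-1=2
Step 12: prey: 0+0-0=0; pred: 2+0-0=2
Max prey = 54 at step 1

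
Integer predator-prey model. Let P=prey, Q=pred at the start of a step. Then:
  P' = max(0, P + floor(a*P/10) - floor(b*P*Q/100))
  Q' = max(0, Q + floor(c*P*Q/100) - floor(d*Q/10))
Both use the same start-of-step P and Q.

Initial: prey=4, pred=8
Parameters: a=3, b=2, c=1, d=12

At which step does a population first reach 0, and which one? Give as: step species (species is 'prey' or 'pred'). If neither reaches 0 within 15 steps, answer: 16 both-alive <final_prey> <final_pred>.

Step 1: prey: 4+1-0=5; pred: 8+0-9=0
First extinction: pred at step 1

Answer: 1 pred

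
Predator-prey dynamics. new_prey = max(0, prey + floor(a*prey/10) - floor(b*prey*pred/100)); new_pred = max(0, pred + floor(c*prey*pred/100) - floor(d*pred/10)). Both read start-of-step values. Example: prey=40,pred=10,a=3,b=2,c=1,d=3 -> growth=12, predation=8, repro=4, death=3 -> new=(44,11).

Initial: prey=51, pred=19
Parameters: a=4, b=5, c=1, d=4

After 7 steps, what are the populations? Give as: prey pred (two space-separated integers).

Answer: 5 2

Derivation:
Step 1: prey: 51+20-48=23; pred: 19+9-7=21
Step 2: prey: 23+9-24=8; pred: 21+4-8=17
Step 3: prey: 8+3-6=5; pred: 17+1-6=12
Step 4: prey: 5+2-3=4; pred: 12+0-4=8
Step 5: prey: 4+1-1=4; pred: 8+0-3=5
Step 6: prey: 4+1-1=4; pred: 5+0-2=3
Step 7: prey: 4+1-0=5; pred: 3+0-1=2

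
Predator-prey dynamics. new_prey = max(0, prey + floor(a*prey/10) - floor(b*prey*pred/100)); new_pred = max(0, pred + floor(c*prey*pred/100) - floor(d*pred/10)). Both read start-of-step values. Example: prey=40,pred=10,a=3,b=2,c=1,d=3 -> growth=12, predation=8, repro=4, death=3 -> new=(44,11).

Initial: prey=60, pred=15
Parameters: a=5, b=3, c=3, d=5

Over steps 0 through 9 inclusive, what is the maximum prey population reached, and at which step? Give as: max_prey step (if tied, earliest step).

Answer: 63 1

Derivation:
Step 1: prey: 60+30-27=63; pred: 15+27-7=35
Step 2: prey: 63+31-66=28; pred: 35+66-17=84
Step 3: prey: 28+14-70=0; pred: 84+70-42=112
Step 4: prey: 0+0-0=0; pred: 112+0-56=56
Step 5: prey: 0+0-0=0; pred: 56+0-28=28
Step 6: prey: 0+0-0=0; pred: 28+0-14=14
Step 7: prey: 0+0-0=0; pred: 14+0-7=7
Step 8: prey: 0+0-0=0; pred: 7+0-3=4
Step 9: prey: 0+0-0=0; pred: 4+0-2=2
Max prey = 63 at step 1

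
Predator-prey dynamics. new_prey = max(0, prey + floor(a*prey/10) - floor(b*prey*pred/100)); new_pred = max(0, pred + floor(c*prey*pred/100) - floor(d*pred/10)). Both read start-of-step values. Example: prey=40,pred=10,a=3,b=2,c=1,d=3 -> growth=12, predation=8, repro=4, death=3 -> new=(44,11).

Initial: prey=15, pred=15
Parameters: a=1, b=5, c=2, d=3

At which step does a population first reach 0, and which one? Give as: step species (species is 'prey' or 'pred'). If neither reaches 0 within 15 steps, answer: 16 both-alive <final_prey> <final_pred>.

Answer: 16 both-alive 1 3

Derivation:
Step 1: prey: 15+1-11=5; pred: 15+4-4=15
Step 2: prey: 5+0-3=2; pred: 15+1-4=12
Step 3: prey: 2+0-1=1; pred: 12+0-3=9
Step 4: prey: 1+0-0=1; pred: 9+0-2=7
Step 5: prey: 1+0-0=1; pred: 7+0-2=5
Step 6: prey: 1+0-0=1; pred: 5+0-1=4
Step 7: prey: 1+0-0=1; pred: 4+0-1=3
Step 8: prey: 1+0-0=1; pred: 3+0-0=3
Steps 9-15: state stable at prey=1, pred=3 (no change)
No extinction within 15 steps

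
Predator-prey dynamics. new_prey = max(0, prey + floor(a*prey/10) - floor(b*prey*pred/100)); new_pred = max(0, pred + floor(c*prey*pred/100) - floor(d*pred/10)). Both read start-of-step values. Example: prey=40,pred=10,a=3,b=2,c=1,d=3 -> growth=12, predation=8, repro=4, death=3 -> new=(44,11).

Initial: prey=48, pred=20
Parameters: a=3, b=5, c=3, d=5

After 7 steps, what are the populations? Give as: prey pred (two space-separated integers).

Step 1: prey: 48+14-48=14; pred: 20+28-10=38
Step 2: prey: 14+4-26=0; pred: 38+15-19=34
Step 3: prey: 0+0-0=0; pred: 34+0-17=17
Step 4: prey: 0+0-0=0; pred: 17+0-8=9
Step 5: prey: 0+0-0=0; pred: 9+0-4=5
Step 6: prey: 0+0-0=0; pred: 5+0-2=3
Step 7: prey: 0+0-0=0; pred: 3+0-1=2

Answer: 0 2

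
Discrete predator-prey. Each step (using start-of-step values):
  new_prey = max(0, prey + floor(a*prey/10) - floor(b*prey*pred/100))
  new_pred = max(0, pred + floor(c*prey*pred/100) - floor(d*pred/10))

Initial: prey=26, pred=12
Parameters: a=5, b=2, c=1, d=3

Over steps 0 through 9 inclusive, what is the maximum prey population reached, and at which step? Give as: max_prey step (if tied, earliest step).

Step 1: prey: 26+13-6=33; pred: 12+3-3=12
Step 2: prey: 33+16-7=42; pred: 12+3-3=12
Step 3: prey: 42+21-10=53; pred: 12+5-3=14
Step 4: prey: 53+26-14=65; pred: 14+7-4=17
Step 5: prey: 65+32-22=75; pred: 17+11-5=23
Step 6: prey: 75+37-34=78; pred: 23+17-6=34
Step 7: prey: 78+39-53=64; pred: 34+26-10=50
Step 8: prey: 64+32-64=32; pred: 50+32-15=67
Step 9: prey: 32+16-42=6; pred: 67+21-20=68
Max prey = 78 at step 6

Answer: 78 6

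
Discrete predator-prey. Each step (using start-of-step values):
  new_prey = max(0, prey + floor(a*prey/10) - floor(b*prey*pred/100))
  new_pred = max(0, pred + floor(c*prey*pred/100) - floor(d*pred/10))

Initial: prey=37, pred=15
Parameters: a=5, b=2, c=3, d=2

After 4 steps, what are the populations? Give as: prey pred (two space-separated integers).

Answer: 0 149

Derivation:
Step 1: prey: 37+18-11=44; pred: 15+16-3=28
Step 2: prey: 44+22-24=42; pred: 28+36-5=59
Step 3: prey: 42+21-49=14; pred: 59+74-11=122
Step 4: prey: 14+7-34=0; pred: 122+51-24=149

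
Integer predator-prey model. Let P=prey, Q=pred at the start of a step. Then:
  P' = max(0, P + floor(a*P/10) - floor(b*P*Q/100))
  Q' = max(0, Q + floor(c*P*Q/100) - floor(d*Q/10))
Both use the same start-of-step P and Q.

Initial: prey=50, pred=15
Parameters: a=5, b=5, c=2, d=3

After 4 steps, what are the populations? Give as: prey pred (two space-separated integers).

Answer: 0 24

Derivation:
Step 1: prey: 50+25-37=38; pred: 15+15-4=26
Step 2: prey: 38+19-49=8; pred: 26+19-7=38
Step 3: prey: 8+4-15=0; pred: 38+6-11=33
Step 4: prey: 0+0-0=0; pred: 33+0-9=24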